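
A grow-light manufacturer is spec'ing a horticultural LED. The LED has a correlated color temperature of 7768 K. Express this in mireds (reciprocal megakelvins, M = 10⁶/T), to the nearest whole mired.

129 mireds

M = 10⁶ / 7768 = 128.733 → 129 mireds.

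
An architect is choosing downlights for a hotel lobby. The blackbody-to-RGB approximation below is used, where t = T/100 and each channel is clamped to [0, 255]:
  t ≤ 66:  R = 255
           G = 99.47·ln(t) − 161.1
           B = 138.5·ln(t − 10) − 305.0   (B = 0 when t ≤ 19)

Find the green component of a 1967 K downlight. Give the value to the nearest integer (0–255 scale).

t = 1967/100 = 19.67; the t ≤ 66 branch applies.
G = 99.47·ln 19.67 − 161.1 = 99.47·2.9791 − 161.1 = 135.231.
Rounded: 135.

135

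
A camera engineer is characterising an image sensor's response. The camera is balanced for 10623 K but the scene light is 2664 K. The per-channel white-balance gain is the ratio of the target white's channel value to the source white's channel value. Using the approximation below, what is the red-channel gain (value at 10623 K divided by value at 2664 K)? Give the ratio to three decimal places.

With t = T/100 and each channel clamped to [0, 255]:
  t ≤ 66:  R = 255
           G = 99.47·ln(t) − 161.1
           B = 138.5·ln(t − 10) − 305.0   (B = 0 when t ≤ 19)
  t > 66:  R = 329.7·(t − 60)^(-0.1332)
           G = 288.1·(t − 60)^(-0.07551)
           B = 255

0.776

At 2664 K (t = 26.64):
  R = 255 by definition for t ≤ 66.
At 10623 K (t = 106.23):
  R = 329.7·(106.23 − 60)^(-0.1332) = 329.7·46.23^(-0.1332) = 329.7·0.60011 = 197.857.
Gain = 197.857 / 255.000 = 0.7759 → 0.776.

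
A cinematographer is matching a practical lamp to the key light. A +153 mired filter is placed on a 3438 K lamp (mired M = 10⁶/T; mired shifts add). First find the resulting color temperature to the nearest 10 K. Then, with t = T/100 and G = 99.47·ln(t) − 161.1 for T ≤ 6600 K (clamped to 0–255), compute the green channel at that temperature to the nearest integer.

M_in = 10⁶/3438 = 290.87; M_out = 290.87 + (+153) = 443.87.
T_out = 10⁶/443.87 = 2252.9 K → 2250 K; t = 22.5.
G = 99.47·ln 22.5 − 161.1 = 99.47·3.1135 − 161.1 = 148.601.
Rounded: 149.

149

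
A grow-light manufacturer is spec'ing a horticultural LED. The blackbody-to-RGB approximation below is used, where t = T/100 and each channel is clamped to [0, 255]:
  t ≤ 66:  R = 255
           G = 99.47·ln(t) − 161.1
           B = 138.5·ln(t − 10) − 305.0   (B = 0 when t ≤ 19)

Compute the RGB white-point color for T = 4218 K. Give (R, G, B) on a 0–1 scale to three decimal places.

(1.000, 0.828, 0.689)

t = 4218/100 = 42.18; the t ≤ 66 branch applies.
R = 255 by definition for t ≤ 66.
G = 99.47·ln 42.18 − 161.1 = 99.47·3.7419 − 161.1 = 211.111.
B = 138.5·ln(42.18 − 10) − 305.0 = 138.5·ln 32.18 − 305.0 = 138.5·3.4713 − 305.0 = 175.781.
Dividing each by 255: (1.0000, 0.8279, 0.6893) → (1.000, 0.828, 0.689).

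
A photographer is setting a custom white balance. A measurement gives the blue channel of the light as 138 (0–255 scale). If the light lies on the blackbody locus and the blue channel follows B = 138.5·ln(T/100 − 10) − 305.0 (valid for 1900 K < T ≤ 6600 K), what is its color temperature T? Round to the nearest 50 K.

ln(t − 10) = (138 + 305.0) / 138.5 = 3.1986.
t − 10 = e^3.1986 = 24.497, so t = 34.497.
T = 100·t = 3450 K → 3450 K to the nearest 50 K.

3450 K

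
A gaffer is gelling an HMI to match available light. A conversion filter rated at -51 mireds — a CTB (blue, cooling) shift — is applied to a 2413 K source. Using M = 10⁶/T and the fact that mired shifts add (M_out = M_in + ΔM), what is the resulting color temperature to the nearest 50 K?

M_in = 10⁶/2413 = 414.42 mireds.
M_out = 414.42 + (-51) = 363.42 mireds.
T_out = 10⁶/363.42 = 2751.6 K → 2750 K.

2750 K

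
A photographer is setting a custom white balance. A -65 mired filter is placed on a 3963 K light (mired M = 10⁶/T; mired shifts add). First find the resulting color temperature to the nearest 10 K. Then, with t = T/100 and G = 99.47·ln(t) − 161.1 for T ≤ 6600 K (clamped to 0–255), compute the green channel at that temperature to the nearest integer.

M_in = 10⁶/3963 = 252.33; M_out = 252.33 + (-65) = 187.33.
T_out = 10⁶/187.33 = 5338.1 K → 5340 K; t = 53.4.
G = 99.47·ln 53.4 − 161.1 = 99.47·3.9778 − 161.1 = 234.573.
Rounded: 235.

235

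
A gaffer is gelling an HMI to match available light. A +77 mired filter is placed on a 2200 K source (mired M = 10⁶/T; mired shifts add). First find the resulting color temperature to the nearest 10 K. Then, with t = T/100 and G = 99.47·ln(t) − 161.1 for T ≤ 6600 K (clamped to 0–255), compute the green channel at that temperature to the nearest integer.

131

M_in = 10⁶/2200 = 454.55; M_out = 454.55 + (+77) = 531.55.
T_out = 10⁶/531.55 = 1881.3 K → 1880 K; t = 18.8.
G = 99.47·ln 18.8 − 161.1 = 99.47·2.9339 − 161.1 = 130.731.
Rounded: 131.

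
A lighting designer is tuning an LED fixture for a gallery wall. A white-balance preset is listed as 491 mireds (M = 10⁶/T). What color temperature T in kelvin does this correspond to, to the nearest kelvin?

2037 K

T = 10⁶ / 491 = 2036.66 K → 2037 K.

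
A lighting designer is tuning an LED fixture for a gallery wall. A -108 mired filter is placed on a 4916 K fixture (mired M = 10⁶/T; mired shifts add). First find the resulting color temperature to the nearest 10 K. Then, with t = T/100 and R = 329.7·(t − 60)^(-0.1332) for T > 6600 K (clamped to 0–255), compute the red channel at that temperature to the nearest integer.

M_in = 10⁶/4916 = 203.42; M_out = 203.42 + (-108) = 95.42.
T_out = 10⁶/95.42 = 10480.3 K → 10480 K; t = 104.8.
R = 329.7·(104.8 − 60)^(-0.1332) = 329.7·44.8^(-0.1332) = 329.7·0.60263 = 198.687.
Rounded: 199.

199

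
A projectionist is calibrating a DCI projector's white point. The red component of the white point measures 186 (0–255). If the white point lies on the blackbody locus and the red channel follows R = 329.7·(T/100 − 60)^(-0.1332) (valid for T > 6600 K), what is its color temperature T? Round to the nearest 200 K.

(t − 60)^(-0.1332) = 186/329.7 = 0.56415.
t − 60 = 0.56415^(1/-0.1332) = 0.56415^(-7.508) = 73.521, so t = 133.521.
T = 100·t = 13352 K → 13400 K to the nearest 200 K.

13400 K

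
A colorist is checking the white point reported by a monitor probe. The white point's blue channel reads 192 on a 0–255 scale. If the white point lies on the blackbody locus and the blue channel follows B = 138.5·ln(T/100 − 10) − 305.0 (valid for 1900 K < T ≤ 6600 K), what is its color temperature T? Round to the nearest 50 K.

4600 K

ln(t − 10) = (192 + 305.0) / 138.5 = 3.5884.
t − 10 = e^3.5884 = 36.178, so t = 46.178.
T = 100·t = 4618 K → 4600 K to the nearest 50 K.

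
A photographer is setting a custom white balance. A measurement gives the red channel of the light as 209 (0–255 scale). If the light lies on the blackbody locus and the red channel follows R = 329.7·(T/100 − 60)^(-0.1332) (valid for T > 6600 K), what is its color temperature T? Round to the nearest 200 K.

(t − 60)^(-0.1332) = 209/329.7 = 0.63391.
t − 60 = 0.63391^(1/-0.1332) = 0.63391^(-7.508) = 30.639, so t = 90.639.
T = 100·t = 9064 K → 9000 K to the nearest 200 K.

9000 K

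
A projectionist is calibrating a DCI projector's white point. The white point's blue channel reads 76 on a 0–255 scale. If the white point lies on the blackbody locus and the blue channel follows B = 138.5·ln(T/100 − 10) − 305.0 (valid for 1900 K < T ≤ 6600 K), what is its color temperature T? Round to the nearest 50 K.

2550 K

ln(t − 10) = (76 + 305.0) / 138.5 = 2.7509.
t − 10 = e^2.7509 = 15.657, so t = 25.657.
T = 100·t = 2566 K → 2550 K to the nearest 50 K.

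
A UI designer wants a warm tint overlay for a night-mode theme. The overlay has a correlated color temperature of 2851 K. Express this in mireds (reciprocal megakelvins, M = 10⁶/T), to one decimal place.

350.8 mireds

M = 10⁶ / 2851 = 350.754 → 350.8 mireds.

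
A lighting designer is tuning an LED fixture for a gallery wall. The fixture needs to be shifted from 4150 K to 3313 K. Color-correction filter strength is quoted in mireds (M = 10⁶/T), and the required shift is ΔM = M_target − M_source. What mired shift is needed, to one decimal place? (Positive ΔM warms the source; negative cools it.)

M_source = 10⁶/4150 = 240.964; M_target = 10⁶/3313 = 301.841.
ΔM = 301.841 − 240.964 = 60.877 → +60.9 mireds, a warming shift.

+60.9 mireds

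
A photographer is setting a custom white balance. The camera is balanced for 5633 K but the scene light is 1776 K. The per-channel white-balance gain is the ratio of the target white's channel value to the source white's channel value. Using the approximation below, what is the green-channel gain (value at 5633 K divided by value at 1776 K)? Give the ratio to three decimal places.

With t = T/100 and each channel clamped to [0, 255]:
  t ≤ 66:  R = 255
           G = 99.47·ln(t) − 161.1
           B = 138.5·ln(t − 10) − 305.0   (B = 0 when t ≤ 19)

At 1776 K (t = 17.76):
  G = 99.47·ln 17.76 − 161.1 = 99.47·2.8769 − 161.1 = 125.070.
At 5633 K (t = 56.33):
  G = 99.47·ln 56.33 − 161.1 = 99.47·4.0312 − 161.1 = 239.886.
Gain = 239.886 / 125.070 = 1.9180 → 1.918.

1.918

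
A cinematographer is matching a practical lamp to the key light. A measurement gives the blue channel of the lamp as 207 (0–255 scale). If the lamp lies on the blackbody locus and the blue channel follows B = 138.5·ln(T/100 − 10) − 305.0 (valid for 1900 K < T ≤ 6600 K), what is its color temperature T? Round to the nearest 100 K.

ln(t − 10) = (207 + 305.0) / 138.5 = 3.6968.
t − 10 = e^3.6968 = 40.316, so t = 50.316.
T = 100·t = 5032 K → 5000 K to the nearest 100 K.

5000 K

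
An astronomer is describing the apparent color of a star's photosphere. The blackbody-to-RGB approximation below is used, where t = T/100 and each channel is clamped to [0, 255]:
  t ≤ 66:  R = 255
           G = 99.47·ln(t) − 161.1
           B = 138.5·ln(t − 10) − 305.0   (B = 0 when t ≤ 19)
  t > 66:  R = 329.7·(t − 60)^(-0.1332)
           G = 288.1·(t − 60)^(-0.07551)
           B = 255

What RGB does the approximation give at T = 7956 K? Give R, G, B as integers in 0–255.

t = 7956/100 = 79.56; the t > 66 branch applies.
R = 329.7·(79.56 − 60)^(-0.1332) = 329.7·19.56^(-0.1332) = 329.7·0.67296 = 221.875.
G = 288.1·(79.56 − 60)^(-0.07551) = 288.1·19.56^(-0.07551) = 288.1·0.79889 = 230.161.
B = 255 by definition for t > 66.
Rounded: (222, 230, 255).

R=222, G=230, B=255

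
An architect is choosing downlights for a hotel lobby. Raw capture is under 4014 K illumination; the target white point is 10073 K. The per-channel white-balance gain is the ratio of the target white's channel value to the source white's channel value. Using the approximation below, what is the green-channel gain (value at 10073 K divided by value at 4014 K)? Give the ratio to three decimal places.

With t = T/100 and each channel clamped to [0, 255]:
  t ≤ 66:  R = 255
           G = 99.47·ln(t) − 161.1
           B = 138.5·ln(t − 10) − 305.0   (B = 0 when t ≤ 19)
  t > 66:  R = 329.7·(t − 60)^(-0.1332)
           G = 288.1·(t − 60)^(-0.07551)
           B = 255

1.056

At 4014 K (t = 40.14):
  G = 99.47·ln 40.14 − 161.1 = 99.47·3.6924 − 161.1 = 206.180.
At 10073 K (t = 100.73):
  G = 288.1·(100.73 − 60)^(-0.07551) = 288.1·40.73^(-0.07551) = 288.1·0.75585 = 217.760.
Gain = 217.760 / 206.180 = 1.0562 → 1.056.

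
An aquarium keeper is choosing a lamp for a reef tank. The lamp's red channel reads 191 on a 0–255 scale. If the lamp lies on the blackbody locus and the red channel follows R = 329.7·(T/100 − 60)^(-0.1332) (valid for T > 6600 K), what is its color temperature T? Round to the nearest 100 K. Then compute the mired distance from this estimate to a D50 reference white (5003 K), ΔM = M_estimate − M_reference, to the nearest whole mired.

-117 mireds

(t − 60)^(-0.1332) = 191/329.7 = 0.57931.
t − 60 = 0.57931^(1/-0.1332) = 0.57931^(-7.508) = 60.245, so t = 120.245.
T = 100·t = 12025 K → 12000 K to the nearest 100 K.
M_estimate = 10⁶/12000 = 83.33; M_reference = 10⁶/5003 = 199.88.
ΔM = 83.33 − 199.88 = -116.55 → -117 mireds.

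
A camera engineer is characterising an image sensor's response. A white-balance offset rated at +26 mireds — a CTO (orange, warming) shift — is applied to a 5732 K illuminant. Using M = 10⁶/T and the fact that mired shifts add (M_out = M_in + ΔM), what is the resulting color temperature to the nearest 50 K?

5000 K

M_in = 10⁶/5732 = 174.46 mireds.
M_out = 174.46 + (+26) = 200.46 mireds.
T_out = 10⁶/200.46 = 4988.5 K → 5000 K.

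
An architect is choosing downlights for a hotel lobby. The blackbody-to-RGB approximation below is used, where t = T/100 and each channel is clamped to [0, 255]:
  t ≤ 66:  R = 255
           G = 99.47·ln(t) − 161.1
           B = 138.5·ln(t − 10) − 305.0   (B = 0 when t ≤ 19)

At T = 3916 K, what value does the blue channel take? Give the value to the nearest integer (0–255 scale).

162

t = 3916/100 = 39.16; the t ≤ 66 branch applies.
B = 138.5·ln(39.16 − 10) − 305.0 = 138.5·ln 29.16 − 305.0 = 138.5·3.3728 − 305.0 = 162.133.
Rounded: 162.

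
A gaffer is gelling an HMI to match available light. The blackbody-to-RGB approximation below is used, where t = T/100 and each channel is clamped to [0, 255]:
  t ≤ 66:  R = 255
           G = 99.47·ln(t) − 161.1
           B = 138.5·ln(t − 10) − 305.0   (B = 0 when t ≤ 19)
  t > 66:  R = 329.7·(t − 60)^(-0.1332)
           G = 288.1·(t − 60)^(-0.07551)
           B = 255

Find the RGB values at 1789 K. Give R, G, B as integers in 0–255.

t = 1789/100 = 17.89; the t ≤ 66 branch applies.
R = 255 by definition for t ≤ 66.
G = 99.47·ln 17.89 − 161.1 = 99.47·2.8842 − 161.1 = 125.796.
t = 17.89 ≤ 19, so B = 0.
Rounded: (255, 126, 0).

R=255, G=126, B=0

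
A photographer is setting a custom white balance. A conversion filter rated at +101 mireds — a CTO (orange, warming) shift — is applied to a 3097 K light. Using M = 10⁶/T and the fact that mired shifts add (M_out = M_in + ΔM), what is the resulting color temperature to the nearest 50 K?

2350 K

M_in = 10⁶/3097 = 322.89 mireds.
M_out = 322.89 + (+101) = 423.89 mireds.
T_out = 10⁶/423.89 = 2359.1 K → 2350 K.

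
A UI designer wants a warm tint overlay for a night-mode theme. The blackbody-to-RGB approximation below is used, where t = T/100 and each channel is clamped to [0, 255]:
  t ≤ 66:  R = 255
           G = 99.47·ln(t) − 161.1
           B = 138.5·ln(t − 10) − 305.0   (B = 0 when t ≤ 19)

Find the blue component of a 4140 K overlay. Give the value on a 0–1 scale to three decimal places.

t = 4140/100 = 41.4; the t ≤ 66 branch applies.
B = 138.5·ln(41.4 − 10) − 305.0 = 138.5·ln 31.4 − 305.0 = 138.5·3.4468 − 305.0 = 172.383.
On a 0–1 scale: 172.383/255 = 0.6760 → 0.676.

0.676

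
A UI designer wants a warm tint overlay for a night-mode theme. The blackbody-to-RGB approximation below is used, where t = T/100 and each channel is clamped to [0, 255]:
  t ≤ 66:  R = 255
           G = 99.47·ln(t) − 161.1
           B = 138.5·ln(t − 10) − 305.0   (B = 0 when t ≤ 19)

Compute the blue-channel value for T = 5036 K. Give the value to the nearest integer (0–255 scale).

t = 5036/100 = 50.36; the t ≤ 66 branch applies.
B = 138.5·ln(50.36 − 10) − 305.0 = 138.5·ln 40.36 − 305.0 = 138.5·3.6978 − 305.0 = 207.151.
Rounded: 207.

207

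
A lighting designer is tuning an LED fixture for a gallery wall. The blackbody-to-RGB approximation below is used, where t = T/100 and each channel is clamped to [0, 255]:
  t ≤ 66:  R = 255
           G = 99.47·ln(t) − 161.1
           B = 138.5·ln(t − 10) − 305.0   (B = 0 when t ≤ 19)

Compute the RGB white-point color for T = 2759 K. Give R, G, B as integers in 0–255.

R=255, G=169, B=92

t = 2759/100 = 27.59; the t ≤ 66 branch applies.
R = 255 by definition for t ≤ 66.
G = 99.47·ln 27.59 − 161.1 = 99.47·3.3175 − 161.1 = 168.887.
B = 138.5·ln(27.59 − 10) − 305.0 = 138.5·ln 17.59 − 305.0 = 138.5·2.8673 − 305.0 = 92.125.
Rounded: (255, 169, 92).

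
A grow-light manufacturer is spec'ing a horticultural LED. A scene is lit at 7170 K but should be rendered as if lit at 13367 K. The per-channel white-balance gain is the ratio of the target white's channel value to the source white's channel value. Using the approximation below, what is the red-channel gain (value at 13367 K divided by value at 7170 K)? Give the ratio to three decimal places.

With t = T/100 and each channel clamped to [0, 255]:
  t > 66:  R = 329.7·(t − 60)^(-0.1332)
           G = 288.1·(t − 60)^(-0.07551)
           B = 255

0.783

At 7170 K (t = 71.7):
  R = 329.7·(71.7 − 60)^(-0.1332) = 329.7·11.7^(-0.1332) = 329.7·0.72064 = 237.595.
At 13367 K (t = 133.67):
  R = 329.7·(133.67 − 60)^(-0.1332) = 329.7·73.67^(-0.1332) = 329.7·0.56400 = 185.950.
Gain = 185.950 / 237.595 = 0.7826 → 0.783.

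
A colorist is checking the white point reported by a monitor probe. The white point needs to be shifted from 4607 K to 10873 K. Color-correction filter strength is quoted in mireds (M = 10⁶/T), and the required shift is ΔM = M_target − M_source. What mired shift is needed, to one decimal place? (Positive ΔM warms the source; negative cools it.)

M_source = 10⁶/4607 = 217.061; M_target = 10⁶/10873 = 91.971.
ΔM = 91.971 − 217.061 = -125.090 → -125.1 mireds, a cooling shift.

-125.1 mireds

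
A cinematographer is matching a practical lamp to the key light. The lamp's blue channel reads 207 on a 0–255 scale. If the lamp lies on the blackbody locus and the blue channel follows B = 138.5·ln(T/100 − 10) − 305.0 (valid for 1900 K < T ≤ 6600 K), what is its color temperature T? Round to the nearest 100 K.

5000 K

ln(t − 10) = (207 + 305.0) / 138.5 = 3.6968.
t − 10 = e^3.6968 = 40.316, so t = 50.316.
T = 100·t = 5032 K → 5000 K to the nearest 100 K.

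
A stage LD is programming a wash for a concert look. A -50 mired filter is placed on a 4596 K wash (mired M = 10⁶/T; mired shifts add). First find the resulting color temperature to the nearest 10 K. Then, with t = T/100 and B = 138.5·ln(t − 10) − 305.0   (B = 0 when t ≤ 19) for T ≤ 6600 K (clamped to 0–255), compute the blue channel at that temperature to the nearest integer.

236

M_in = 10⁶/4596 = 217.58; M_out = 217.58 + (-50) = 167.58.
T_out = 10⁶/167.58 = 5967.3 K → 5970 K; t = 59.7.
B = 138.5·ln(59.7 − 10) − 305.0 = 138.5·ln 49.7 − 305.0 = 138.5·3.9060 − 305.0 = 235.982.
Rounded: 236.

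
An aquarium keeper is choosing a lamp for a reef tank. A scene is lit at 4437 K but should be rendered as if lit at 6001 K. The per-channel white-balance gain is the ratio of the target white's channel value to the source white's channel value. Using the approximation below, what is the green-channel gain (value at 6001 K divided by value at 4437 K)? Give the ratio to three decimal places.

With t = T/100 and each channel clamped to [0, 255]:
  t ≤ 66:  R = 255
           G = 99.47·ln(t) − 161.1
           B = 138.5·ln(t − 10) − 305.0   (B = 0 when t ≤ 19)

At 4437 K (t = 44.37):
  G = 99.47·ln 44.37 − 161.1 = 99.47·3.7926 − 161.1 = 216.146.
At 6001 K (t = 60.01):
  G = 99.47·ln 60.01 − 161.1 = 99.47·4.0945 − 161.1 = 246.181.
Gain = 246.181 / 216.146 = 1.1390 → 1.139.

1.139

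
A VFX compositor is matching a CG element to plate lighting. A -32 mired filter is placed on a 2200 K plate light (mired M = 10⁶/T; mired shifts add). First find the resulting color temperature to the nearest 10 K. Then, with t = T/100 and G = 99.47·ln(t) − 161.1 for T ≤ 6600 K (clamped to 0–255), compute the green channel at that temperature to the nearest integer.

M_in = 10⁶/2200 = 454.55; M_out = 454.55 + (-32) = 422.55.
T_out = 10⁶/422.55 = 2366.6 K → 2370 K; t = 23.7.
G = 99.47·ln 23.7 − 161.1 = 99.47·3.1655 − 161.1 = 153.770.
Rounded: 154.

154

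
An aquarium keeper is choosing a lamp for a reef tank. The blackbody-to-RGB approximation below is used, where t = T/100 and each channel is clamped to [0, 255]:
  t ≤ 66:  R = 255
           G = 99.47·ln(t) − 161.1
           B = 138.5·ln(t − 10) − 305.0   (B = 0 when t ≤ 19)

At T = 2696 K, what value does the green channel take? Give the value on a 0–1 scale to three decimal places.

0.653

t = 2696/100 = 26.96; the t ≤ 66 branch applies.
G = 99.47·ln 26.96 − 161.1 = 99.47·3.2944 − 161.1 = 166.589.
On a 0–1 scale: 166.589/255 = 0.6533 → 0.653.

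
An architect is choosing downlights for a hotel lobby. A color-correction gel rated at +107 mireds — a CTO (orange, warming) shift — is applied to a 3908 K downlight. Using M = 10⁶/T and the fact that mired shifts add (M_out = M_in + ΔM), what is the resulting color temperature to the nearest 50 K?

M_in = 10⁶/3908 = 255.89 mireds.
M_out = 255.89 + (+107) = 362.89 mireds.
T_out = 10⁶/362.89 = 2755.7 K → 2750 K.

2750 K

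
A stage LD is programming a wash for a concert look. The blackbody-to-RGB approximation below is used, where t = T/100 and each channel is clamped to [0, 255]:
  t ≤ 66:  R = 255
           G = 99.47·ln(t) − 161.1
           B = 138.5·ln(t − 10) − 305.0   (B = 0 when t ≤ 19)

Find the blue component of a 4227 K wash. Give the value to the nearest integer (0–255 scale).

176

t = 4227/100 = 42.27; the t ≤ 66 branch applies.
B = 138.5·ln(42.27 − 10) − 305.0 = 138.5·ln 32.27 − 305.0 = 138.5·3.4741 − 305.0 = 176.168.
Rounded: 176.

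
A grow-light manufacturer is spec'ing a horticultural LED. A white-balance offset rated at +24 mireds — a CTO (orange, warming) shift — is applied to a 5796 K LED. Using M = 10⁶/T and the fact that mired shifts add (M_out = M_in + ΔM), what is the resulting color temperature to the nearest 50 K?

5100 K

M_in = 10⁶/5796 = 172.53 mireds.
M_out = 172.53 + (+24) = 196.53 mireds.
T_out = 10⁶/196.53 = 5088.2 K → 5100 K.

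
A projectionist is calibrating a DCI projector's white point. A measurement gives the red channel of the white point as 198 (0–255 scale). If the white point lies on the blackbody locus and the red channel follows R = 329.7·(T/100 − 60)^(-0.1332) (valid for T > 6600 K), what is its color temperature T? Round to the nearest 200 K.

10600 K

(t − 60)^(-0.1332) = 198/329.7 = 0.60055.
t − 60 = 0.60055^(1/-0.1332) = 0.60055^(-7.508) = 45.980, so t = 105.980.
T = 100·t = 10598 K → 10600 K to the nearest 200 K.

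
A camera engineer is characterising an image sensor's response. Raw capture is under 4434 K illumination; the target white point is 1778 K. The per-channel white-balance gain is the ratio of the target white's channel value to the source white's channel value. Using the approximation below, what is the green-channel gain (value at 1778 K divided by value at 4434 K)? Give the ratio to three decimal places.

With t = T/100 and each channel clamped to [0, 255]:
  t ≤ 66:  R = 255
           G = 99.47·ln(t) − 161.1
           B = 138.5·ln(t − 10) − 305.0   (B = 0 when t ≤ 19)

At 4434 K (t = 44.34):
  G = 99.47·ln 44.34 − 161.1 = 99.47·3.7919 − 161.1 = 216.079.
At 1778 K (t = 17.78):
  G = 99.47·ln 17.78 − 161.1 = 99.47·2.8781 − 161.1 = 125.182.
Gain = 125.182 / 216.079 = 0.5793 → 0.579.

0.579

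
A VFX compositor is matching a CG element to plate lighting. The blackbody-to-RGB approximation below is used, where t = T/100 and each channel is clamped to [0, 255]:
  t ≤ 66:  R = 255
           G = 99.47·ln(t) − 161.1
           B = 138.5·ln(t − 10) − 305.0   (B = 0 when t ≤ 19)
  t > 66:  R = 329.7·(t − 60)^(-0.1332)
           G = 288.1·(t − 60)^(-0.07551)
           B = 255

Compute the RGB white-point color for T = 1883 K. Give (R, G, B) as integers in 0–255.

(255, 131, 0)

t = 1883/100 = 18.83; the t ≤ 66 branch applies.
R = 255 by definition for t ≤ 66.
G = 99.47·ln 18.83 − 161.1 = 99.47·2.9355 − 161.1 = 130.889.
t = 18.83 ≤ 19, so B = 0.
Rounded: (255, 131, 0).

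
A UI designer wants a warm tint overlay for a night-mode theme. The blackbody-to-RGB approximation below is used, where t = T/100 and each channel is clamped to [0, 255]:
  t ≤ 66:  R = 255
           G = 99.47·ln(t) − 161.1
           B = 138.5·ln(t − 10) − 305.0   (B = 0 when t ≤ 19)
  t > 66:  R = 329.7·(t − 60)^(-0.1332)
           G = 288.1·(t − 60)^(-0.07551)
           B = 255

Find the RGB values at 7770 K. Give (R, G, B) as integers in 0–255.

t = 7770/100 = 77.7; the t > 66 branch applies.
R = 329.7·(77.7 − 60)^(-0.1332) = 329.7·17.7^(-0.1332) = 329.7·0.68198 = 224.848.
G = 288.1·(77.7 − 60)^(-0.07551) = 288.1·17.7^(-0.07551) = 288.1·0.80494 = 231.904.
B = 255 by definition for t > 66.
Rounded: (225, 232, 255).

(225, 232, 255)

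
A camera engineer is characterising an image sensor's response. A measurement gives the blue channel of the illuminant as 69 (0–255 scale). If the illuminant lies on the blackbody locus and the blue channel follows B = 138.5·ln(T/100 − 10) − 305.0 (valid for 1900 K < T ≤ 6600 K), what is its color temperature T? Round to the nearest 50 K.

ln(t − 10) = (69 + 305.0) / 138.5 = 2.7004.
t − 10 = e^2.7004 = 14.885, so t = 24.885.
T = 100·t = 2489 K → 2500 K to the nearest 50 K.

2500 K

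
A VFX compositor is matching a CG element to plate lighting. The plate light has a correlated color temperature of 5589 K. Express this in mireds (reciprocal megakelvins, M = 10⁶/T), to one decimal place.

178.9 mireds

M = 10⁶ / 5589 = 178.923 → 178.9 mireds.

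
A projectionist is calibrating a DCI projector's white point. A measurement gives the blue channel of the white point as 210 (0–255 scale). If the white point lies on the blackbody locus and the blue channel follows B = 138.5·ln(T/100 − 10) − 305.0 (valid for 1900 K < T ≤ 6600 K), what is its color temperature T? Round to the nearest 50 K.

ln(t − 10) = (210 + 305.0) / 138.5 = 3.7184.
t − 10 = e^3.7184 = 41.199, so t = 51.199.
T = 100·t = 5120 K → 5100 K to the nearest 50 K.

5100 K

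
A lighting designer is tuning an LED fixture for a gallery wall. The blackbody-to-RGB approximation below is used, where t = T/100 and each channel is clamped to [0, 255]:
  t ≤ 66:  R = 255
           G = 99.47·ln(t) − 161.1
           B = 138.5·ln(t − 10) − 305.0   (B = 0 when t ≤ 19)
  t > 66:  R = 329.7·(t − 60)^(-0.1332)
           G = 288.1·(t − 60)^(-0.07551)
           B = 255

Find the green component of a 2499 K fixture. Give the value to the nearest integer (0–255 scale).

t = 2499/100 = 24.99; the t ≤ 66 branch applies.
G = 99.47·ln 24.99 − 161.1 = 99.47·3.2185 − 161.1 = 159.042.
Rounded: 159.

159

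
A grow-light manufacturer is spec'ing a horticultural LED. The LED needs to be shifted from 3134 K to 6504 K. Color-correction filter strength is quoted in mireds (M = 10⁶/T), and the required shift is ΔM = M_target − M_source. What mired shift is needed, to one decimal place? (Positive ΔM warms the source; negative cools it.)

-165.3 mireds

M_source = 10⁶/3134 = 319.081; M_target = 10⁶/6504 = 153.752.
ΔM = 153.752 − 319.081 = -165.330 → -165.3 mireds, a cooling shift.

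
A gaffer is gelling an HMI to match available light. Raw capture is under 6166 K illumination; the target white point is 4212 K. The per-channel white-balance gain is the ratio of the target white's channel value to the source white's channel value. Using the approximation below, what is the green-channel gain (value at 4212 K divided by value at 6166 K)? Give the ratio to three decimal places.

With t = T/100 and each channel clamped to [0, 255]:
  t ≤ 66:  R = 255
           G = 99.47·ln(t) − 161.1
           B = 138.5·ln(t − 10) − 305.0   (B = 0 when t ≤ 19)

0.848

At 6166 K (t = 61.66):
  G = 99.47·ln 61.66 − 161.1 = 99.47·4.1216 − 161.1 = 248.879.
At 4212 K (t = 42.12):
  G = 99.47·ln 42.12 − 161.1 = 99.47·3.7405 − 161.1 = 210.970.
Gain = 210.970 / 248.879 = 0.8477 → 0.848.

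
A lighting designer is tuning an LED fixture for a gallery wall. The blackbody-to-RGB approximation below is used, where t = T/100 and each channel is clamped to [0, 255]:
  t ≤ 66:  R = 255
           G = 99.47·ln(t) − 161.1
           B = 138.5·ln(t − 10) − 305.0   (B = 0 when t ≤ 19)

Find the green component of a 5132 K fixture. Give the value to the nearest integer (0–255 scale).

231

t = 5132/100 = 51.32; the t ≤ 66 branch applies.
G = 99.47·ln 51.32 − 161.1 = 99.47·3.9381 − 161.1 = 230.621.
Rounded: 231.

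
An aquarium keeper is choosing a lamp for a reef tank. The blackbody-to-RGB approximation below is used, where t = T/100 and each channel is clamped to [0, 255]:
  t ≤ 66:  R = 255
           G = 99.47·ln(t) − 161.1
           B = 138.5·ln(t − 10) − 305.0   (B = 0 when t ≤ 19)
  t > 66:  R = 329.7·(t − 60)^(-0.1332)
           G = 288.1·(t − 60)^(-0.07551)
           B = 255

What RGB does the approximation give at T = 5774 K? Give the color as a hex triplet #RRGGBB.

t = 5774/100 = 57.74; the t ≤ 66 branch applies.
R = 255 by definition for t ≤ 66.
G = 99.47·ln 57.74 − 161.1 = 99.47·4.0560 − 161.1 = 242.345.
B = 138.5·ln(57.74 − 10) − 305.0 = 138.5·ln 47.74 − 305.0 = 138.5·3.8658 − 305.0 = 230.409.
Rounded: (255, 242, 230).
In hex: #FFF2E6.

#FFF2E6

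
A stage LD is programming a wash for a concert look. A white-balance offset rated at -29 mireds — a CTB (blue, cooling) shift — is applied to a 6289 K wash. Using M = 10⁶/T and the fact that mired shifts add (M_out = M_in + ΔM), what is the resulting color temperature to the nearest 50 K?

7700 K

M_in = 10⁶/6289 = 159.01 mireds.
M_out = 159.01 + (-29) = 130.01 mireds.
T_out = 10⁶/130.01 = 7691.8 K → 7700 K.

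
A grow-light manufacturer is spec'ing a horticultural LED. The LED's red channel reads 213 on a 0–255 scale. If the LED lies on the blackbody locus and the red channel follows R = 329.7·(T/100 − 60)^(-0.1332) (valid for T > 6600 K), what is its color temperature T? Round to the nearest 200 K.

(t − 60)^(-0.1332) = 213/329.7 = 0.64604.
t − 60 = 0.64604^(1/-0.1332) = 0.64604^(-7.508) = 26.575, so t = 86.575.
T = 100·t = 8657 K → 8600 K to the nearest 200 K.

8600 K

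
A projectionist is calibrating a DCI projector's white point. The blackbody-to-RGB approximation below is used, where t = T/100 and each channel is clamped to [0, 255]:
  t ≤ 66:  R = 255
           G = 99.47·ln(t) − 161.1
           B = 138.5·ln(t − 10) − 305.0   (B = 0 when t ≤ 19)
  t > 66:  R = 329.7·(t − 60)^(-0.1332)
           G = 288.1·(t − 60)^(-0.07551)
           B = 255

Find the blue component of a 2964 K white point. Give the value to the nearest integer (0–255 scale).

t = 2964/100 = 29.64; the t ≤ 66 branch applies.
B = 138.5·ln(29.64 − 10) − 305.0 = 138.5·ln 19.64 − 305.0 = 138.5·2.9776 − 305.0 = 107.393.
Rounded: 107.

107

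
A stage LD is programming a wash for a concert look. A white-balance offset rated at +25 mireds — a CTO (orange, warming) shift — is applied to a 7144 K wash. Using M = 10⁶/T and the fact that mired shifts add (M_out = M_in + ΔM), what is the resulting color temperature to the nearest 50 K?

M_in = 10⁶/7144 = 139.98 mireds.
M_out = 139.98 + (+25) = 164.98 mireds.
T_out = 10⁶/164.98 = 6061.4 K → 6050 K.

6050 K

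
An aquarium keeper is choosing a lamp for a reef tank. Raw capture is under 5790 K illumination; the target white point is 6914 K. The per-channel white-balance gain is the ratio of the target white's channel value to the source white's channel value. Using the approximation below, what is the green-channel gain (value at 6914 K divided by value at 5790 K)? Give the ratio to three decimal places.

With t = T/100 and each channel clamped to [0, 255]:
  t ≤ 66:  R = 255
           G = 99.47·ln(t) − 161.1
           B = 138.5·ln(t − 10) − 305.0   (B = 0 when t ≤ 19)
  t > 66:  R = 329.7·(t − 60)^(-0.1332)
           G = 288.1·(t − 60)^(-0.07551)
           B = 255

At 5790 K (t = 57.9):
  G = 99.47·ln 57.9 − 161.1 = 99.47·4.0587 − 161.1 = 242.621.
At 6914 K (t = 69.14):
  G = 288.1·(69.14 − 60)^(-0.07551) = 288.1·9.14^(-0.07551) = 288.1·0.84613 = 243.771.
Gain = 243.771 / 242.621 = 1.0047 → 1.005.

1.005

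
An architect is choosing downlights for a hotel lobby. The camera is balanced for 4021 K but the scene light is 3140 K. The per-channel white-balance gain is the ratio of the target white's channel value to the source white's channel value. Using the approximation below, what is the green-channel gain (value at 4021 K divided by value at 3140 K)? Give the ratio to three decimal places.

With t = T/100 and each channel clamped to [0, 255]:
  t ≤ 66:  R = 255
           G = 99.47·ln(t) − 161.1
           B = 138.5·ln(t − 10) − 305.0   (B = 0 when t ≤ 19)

1.135

At 3140 K (t = 31.4):
  G = 99.47·ln 31.4 − 161.1 = 99.47·3.4468 − 161.1 = 181.754.
At 4021 K (t = 40.21):
  G = 99.47·ln 40.21 − 161.1 = 99.47·3.6941 − 161.1 = 206.354.
Gain = 206.354 / 181.754 = 1.1353 → 1.135.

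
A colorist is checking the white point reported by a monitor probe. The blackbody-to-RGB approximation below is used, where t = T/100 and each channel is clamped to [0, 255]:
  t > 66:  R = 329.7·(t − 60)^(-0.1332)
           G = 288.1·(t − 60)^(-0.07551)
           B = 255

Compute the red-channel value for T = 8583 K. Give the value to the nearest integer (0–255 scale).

t = 8583/100 = 85.83; the t > 66 branch applies.
R = 329.7·(85.83 − 60)^(-0.1332) = 329.7·25.83^(-0.1332) = 329.7·0.64849 = 213.808.
Rounded: 214.

214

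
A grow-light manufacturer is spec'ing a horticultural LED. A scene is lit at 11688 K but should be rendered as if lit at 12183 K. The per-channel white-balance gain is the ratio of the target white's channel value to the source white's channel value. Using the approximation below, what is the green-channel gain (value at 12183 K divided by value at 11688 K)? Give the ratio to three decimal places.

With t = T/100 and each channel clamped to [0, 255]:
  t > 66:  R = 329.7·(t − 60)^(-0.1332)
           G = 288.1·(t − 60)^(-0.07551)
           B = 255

0.994

At 11688 K (t = 116.88):
  G = 288.1·(116.88 − 60)^(-0.07551) = 288.1·56.88^(-0.07551) = 288.1·0.73703 = 212.337.
At 12183 K (t = 121.83):
  G = 288.1·(121.83 − 60)^(-0.07551) = 288.1·61.83^(-0.07551) = 288.1·0.73240 = 211.004.
Gain = 211.004 / 212.337 = 0.9937 → 0.994.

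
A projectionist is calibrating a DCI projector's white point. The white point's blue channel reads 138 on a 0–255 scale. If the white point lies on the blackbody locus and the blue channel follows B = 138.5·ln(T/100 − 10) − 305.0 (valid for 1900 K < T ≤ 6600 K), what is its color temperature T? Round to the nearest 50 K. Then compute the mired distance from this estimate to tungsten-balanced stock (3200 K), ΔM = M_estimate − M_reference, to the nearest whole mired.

-23 mireds

ln(t − 10) = (138 + 305.0) / 138.5 = 3.1986.
t − 10 = e^3.1986 = 24.497, so t = 34.497.
T = 100·t = 3450 K → 3450 K to the nearest 50 K.
M_estimate = 10⁶/3450 = 289.86; M_reference = 10⁶/3200 = 312.50.
ΔM = 289.86 − 312.50 = -22.64 → -23 mireds.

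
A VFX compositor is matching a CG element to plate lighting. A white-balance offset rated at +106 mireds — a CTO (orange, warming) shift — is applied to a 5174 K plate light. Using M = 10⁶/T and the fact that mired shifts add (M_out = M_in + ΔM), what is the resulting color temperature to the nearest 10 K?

3340 K

M_in = 10⁶/5174 = 193.27 mireds.
M_out = 193.27 + (+106) = 299.27 mireds.
T_out = 10⁶/299.27 = 3341.4 K → 3340 K.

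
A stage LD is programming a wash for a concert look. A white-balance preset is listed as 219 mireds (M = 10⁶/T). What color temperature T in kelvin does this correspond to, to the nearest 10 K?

T = 10⁶ / 219 = 4566.21 K → 4570 K.

4570 K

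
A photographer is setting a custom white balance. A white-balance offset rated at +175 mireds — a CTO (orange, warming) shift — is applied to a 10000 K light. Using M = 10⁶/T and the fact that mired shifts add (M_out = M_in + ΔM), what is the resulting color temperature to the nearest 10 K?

3640 K

M_in = 10⁶/10000 = 100.00 mireds.
M_out = 100.00 + (+175) = 275.00 mireds.
T_out = 10⁶/275.00 = 3636.4 K → 3640 K.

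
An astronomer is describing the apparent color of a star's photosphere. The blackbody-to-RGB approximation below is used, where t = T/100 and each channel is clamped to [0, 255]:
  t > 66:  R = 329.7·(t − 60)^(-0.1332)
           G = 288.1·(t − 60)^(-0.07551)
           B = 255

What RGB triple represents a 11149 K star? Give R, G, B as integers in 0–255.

R=195, G=214, B=255

t = 11149/100 = 111.49; the t > 66 branch applies.
R = 329.7·(111.49 − 60)^(-0.1332) = 329.7·51.49^(-0.1332) = 329.7·0.59156 = 195.037.
G = 288.1·(111.49 − 60)^(-0.07551) = 288.1·51.49^(-0.07551) = 288.1·0.74259 = 213.940.
B = 255 by definition for t > 66.
Rounded: (195, 214, 255).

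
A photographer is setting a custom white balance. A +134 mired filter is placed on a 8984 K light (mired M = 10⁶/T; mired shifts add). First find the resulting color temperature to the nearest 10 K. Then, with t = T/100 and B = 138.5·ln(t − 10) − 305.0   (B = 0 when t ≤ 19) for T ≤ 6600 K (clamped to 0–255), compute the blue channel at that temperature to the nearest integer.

170

M_in = 10⁶/8984 = 111.31; M_out = 111.31 + (+134) = 245.31.
T_out = 10⁶/245.31 = 4076.5 K → 4080 K; t = 40.8.
B = 138.5·ln(40.8 − 10) − 305.0 = 138.5·ln 30.8 − 305.0 = 138.5·3.4275 − 305.0 = 169.711.
Rounded: 170.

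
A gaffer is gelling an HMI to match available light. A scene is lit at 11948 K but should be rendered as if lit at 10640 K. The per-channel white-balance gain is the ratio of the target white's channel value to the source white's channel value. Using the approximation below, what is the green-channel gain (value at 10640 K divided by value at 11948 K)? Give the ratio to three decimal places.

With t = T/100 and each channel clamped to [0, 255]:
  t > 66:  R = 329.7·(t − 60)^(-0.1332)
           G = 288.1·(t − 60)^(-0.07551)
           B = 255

1.019

At 11948 K (t = 119.48):
  G = 288.1·(119.48 − 60)^(-0.07551) = 288.1·59.48^(-0.07551) = 288.1·0.73454 = 211.622.
At 10640 K (t = 106.4):
  G = 288.1·(106.4 − 60)^(-0.07551) = 288.1·46.4^(-0.07551) = 288.1·0.74845 = 215.628.
Gain = 215.628 / 211.622 = 1.0189 → 1.019.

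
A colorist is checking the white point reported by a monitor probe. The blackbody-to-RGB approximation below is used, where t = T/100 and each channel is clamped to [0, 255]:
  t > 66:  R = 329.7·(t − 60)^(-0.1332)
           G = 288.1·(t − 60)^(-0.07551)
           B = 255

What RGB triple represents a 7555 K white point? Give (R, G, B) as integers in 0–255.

t = 7555/100 = 75.55; the t > 66 branch applies.
R = 329.7·(75.55 − 60)^(-0.1332) = 329.7·15.55^(-0.1332) = 329.7·0.69384 = 228.760.
G = 288.1·(75.55 − 60)^(-0.07551) = 288.1·15.55^(-0.07551) = 288.1·0.81285 = 234.183.
B = 255 by definition for t > 66.
Rounded: (229, 234, 255).

(229, 234, 255)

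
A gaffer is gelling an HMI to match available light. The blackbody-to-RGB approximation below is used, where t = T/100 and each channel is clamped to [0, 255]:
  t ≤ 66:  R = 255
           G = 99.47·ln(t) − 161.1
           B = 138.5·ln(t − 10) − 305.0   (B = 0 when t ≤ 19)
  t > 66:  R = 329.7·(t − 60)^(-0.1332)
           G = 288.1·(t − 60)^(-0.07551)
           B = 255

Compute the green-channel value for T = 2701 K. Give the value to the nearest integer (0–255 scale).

t = 2701/100 = 27.01; the t ≤ 66 branch applies.
G = 99.47·ln 27.01 − 161.1 = 99.47·3.2962 − 161.1 = 166.774.
Rounded: 167.

167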